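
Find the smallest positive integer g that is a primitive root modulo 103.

φ(103) = 103 − 1 = 102 = 2 · 3 · 17.
Test candidates g = 2, 3, … against the prime factors q ∈ {2, 3, 17} of φ(103): g is a generator iff g^(102/q) ≢ 1 for every such q.
g = 2: 2^51 ≡ 1 — hits 1, so not a primitive root.
g = 3: 3^51 ≡ 102; 3^34 ≡ 1 — hits 1, so not a primitive root.
g = 4: 4^51 ≡ 1 — hits 1, so not a primitive root.
g = 5: 5^51 ≡ 102; 5^34 ≡ 56; 5^6 ≡ 72 — none is 1, so 5 is a primitive root.
So 5 is the smallest generator of (Z/103Z)^×.

5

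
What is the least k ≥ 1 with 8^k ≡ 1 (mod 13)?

4

Since 8 ∈ (Z/13Z)^×, its order divides φ(13) = 13 − 1 = 12 = 2^2 · 3.
Divisors of 12: 1, 2, 3, 4, 6, 12.
Evaluate successive powers at the divisors of 12:
8^1 ≡ 8 (mod 13)
8^2 ≡ 12 (mod 13)
8^3 ≡ 5 (mod 13)
8^4 ≡ 1 (mod 13) ✓
Hence ord(8) = 4.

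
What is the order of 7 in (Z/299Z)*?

132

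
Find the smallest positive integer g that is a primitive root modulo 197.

2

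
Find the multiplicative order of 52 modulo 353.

352

The order of 52 must divide φ(353) = 353 − 1 = 352 = 2^5 · 11.
Divisors of 352: 1, 2, 4, 8, 11, 16, 22, 32, 44, 88, 176, 352.
Evaluate successive powers at the divisors of 352:
52^1 ≡ 52 (mod 353)
52^2 ≡ 233 (mod 353)
52^4 ≡ 280 (mod 353)
52^8 ≡ 34 (mod 353)
52^11 ≡ 346 (mod 353)
52^16 ≡ 97 (mod 353)
52^22 ≡ 49 (mod 353)
52^32 ≡ 231 (mod 353)
52^44 ≡ 283 (mod 353)
52^88 ≡ 311 (mod 353)
52^176 ≡ 352 (mod 353)
52^352 ≡ 1 (mod 353) ✓
Hence ord(52) = 352.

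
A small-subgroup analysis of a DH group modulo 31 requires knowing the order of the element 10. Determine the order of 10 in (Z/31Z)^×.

ord(10) | φ(31) = 31 − 1 = 30 = 2 · 3 · 5.
Divisors of 30: 1, 2, 3, 5, 6, 10, 15, 30.
Check 10^d mod 31 for each divisor in increasing order:
10^1 ≡ 10 (mod 31)
10^2 ≡ 7 (mod 31)
10^3 ≡ 8 (mod 31)
10^5 ≡ 25 (mod 31)
10^6 ≡ 2 (mod 31)
10^10 ≡ 5 (mod 31)
10^15 ≡ 1 (mod 31) ✓
The smallest such exponent is 15, so the order of 10 is 15.

15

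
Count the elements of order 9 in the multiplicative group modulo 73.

φ(73) = 73 − 1 = 72 = 2^3 · 3^2.
(Z/73Z)^× is cyclic (|G| = 72); a cyclic group of order m has exactly φ(d) elements of each order d | m, and none otherwise.
9 = 3^2 divides 72, and φ(9) = 6.

6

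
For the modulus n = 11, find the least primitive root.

φ(11) = 11 − 1 = 10 = 2 · 5.
g is a primitive root iff g^(10/q) ≢ 1 (mod 11) for each prime q ∈ {2, 5}.
g = 2: 2^5 ≡ 10; 2^2 ≡ 4 — none is 1, so 2 is a primitive root.
So 2 is the smallest generator of (Z/11Z)^×.

2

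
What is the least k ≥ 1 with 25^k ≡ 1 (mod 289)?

136

By Lagrange's theorem, ord_289(25) divides φ(289) = φ(17^2) = 17·(17−1) = 272 = 2^4 · 17.
Divisors of 272: 1, 2, 4, 8, 16, 17, 34, 68, 136, 272.
Compute 25^d (mod 289) for the divisors d until we hit 1:
25^1 ≡ 25
25^2 ≡ 47
25^4 ≡ 186
25^8 ≡ 205
25^16 ≡ 120
25^17 ≡ 110
25^34 ≡ 251
25^68 ≡ 288
25^136 ≡ 1
Hence ord(25) = 136.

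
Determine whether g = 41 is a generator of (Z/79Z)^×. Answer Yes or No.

No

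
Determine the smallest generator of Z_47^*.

φ(47) = 47 − 1 = 46 = 2 · 23.
Test candidates g = 2, 3, … against the prime factors q ∈ {2, 23} of φ(47): g is a generator iff g^(46/q) ≢ 1 for every such q.
g = 2: 2^23 ≡ 1 — hits 1, so not a primitive root.
g = 3: 3^23 ≡ 1 — hits 1, so not a primitive root.
g = 4: 4^23 ≡ 1 — hits 1, so not a primitive root.
g = 5: 5^23 ≡ 46; 5^2 ≡ 25 — none is 1, so 5 is a primitive root.
The smallest primitive root modulo 47 is 5.

5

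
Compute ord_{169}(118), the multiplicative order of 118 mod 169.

13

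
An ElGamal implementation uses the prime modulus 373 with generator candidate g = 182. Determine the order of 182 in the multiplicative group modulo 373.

Since 182 ∈ (Z/373Z)^×, its order divides φ(373) = 373 − 1 = 372 = 2^2 · 3 · 31.
Divisors of 372: 1, 2, 3, 4, 6, 12, 31, 62, 93, 124, 186, 372.
Test each divisor d:
182^1 ≡ 182
182^2 ≡ 300
182^3 ≡ 142
182^4 ≡ 107
182^6 ≡ 22
182^12 ≡ 111
182^31 ≡ 304
182^62 ≡ 285
182^93 ≡ 104
182^124 ≡ 284
182^186 ≡ 372
182^372 ≡ 1
Hence ord(182) = 372.

372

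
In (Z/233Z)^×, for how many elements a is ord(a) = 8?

φ(233) = 233 − 1 = 232 = 2^3 · 29.
In a cyclic group of order 232, there are φ(d) elements of order d for each divisor d of 232, and zero for non-divisors.
8 = 2^3 divides 232, and φ(8) = 4.

4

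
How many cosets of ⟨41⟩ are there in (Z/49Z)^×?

ord(41) | φ(49) = φ(7^2) = 7·(7−1) = 42 = 2 · 3 · 7.
Divisors of 42: 1, 2, 3, 6, 7, 14, 21, 42.
Evaluate successive powers at the divisors of 42:
41^1 ≡ 41
41^2 ≡ 15
41^3 ≡ 27
41^6 ≡ 43
41^7 ≡ 48
41^14 ≡ 1
Thus |⟨41⟩| = ord(41) = 14.
The index is φ(49) / ord(41) = 42 / 14 = 3.

3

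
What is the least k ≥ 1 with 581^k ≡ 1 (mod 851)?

33

ord(581) | φ(851) = φ(23·37) = (23−1)·(37−1) = 22·36 = 792 = 2^3 · 3^2 · 11.
Divisors of 792: 1, 2, 3, 4, 6, 8, 9, 11, 12, 18, 22, 24, 33, 36, 44, 66, 72, 88, 99, 132, 198, 264, 396, 792.
Check 581^d mod 851 for each divisor in increasing order:
581^1 ≡ 581
581^2 ≡ 565
581^3 ≡ 630
581^4 ≡ 100
581^6 ≡ 334
581^8 ≡ 639
581^9 ≡ 223
581^11 ≡ 47
581^12 ≡ 75
581^18 ≡ 371
581^22 ≡ 507
581^24 ≡ 519
581^33 ≡ 1
The smallest such exponent is 33, so the order of 581 is 33.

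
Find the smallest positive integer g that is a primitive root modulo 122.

φ(122) = φ(2)·φ(61) = 1·60 = 60 = 2^2 · 3 · 5.
Test candidates g = 2, 3, … against the prime factors q ∈ {2, 3, 5} of φ(122): g is a generator iff g^(60/q) ≢ 1 for every such q.
g = 2: gcd(2, 122) = 2 > 1, not a unit — skip.
g = 3: 3^30 ≡ 1 — hits 1, so not a primitive root.
g = 4: gcd(4, 122) = 2 > 1, not a unit — skip.
g = 5: 5^30 ≡ 1 — hits 1, so not a primitive root.
g = 6: gcd(6, 122) = 2 > 1, not a unit — skip.
g = 7: 7^30 ≡ 121; 7^20 ≡ 47; 7^12 ≡ 95 — none is 1, so 7 is a primitive root.
Hence the least primitive root of 122 is 7.

7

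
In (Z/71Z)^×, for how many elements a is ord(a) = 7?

6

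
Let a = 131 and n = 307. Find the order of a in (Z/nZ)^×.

By Lagrange's theorem, ord_307(131) divides φ(307) = 307 − 1 = 306 = 2 · 3^2 · 17.
Divisors of 306: 1, 2, 3, 6, 9, 17, 18, 34, 51, 102, 153, 306.
Check 131^d mod 307 for each divisor in increasing order:
131^1 ≡ 131
131^2 ≡ 276
131^3 ≡ 237
131^6 ≡ 295
131^9 ≡ 226
131^17 ≡ 261
131^18 ≡ 114
131^34 ≡ 274
131^51 ≡ 290
131^102 ≡ 289
131^153 ≡ 306
131^306 ≡ 1
The smallest such exponent is 306, so the order of 131 is 306.

306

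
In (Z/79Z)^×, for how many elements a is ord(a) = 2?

1

φ(79) = 79 − 1 = 78 = 2 · 3 · 13.
Since (Z/79Z)^× is cyclic of order 78, the number of elements of order d is φ(d) when d | 78 and 0 otherwise.
2 | 78, and φ(2) = 2 − 1 = 1.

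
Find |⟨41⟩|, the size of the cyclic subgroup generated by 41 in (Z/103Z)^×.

The order of 41 must divide φ(103) = 103 − 1 = 102 = 2 · 3 · 17.
Divisors of 102: 1, 2, 3, 6, 17, 34, 51, 102.
Test each divisor d:
41^1 ≡ 41 (mod 103)
41^2 ≡ 33 (mod 103)
41^3 ≡ 14 (mod 103)
41^6 ≡ 93 (mod 103)
41^17 ≡ 56 (mod 103)
41^34 ≡ 46 (mod 103)
41^51 ≡ 1 (mod 103) ✓
Therefore the multiplicative order of 41 modulo 103 is 51.

51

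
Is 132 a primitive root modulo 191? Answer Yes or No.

φ(191) = 191 − 1 = 190 = 2 · 5 · 19.
It suffices to check that the order of 132 is not a proper divisor of 190: compute 132^(190/q) for q ∈ {2, 5, 19}.
132^95 ≡ 190 (mod 191)  [q = 2: ≢ 1 ✓]
132^38 ≡ 49 (mod 191)  [q = 5: ≢ 1 ✓]
132^10 ≡ 136 (mod 191)  [q = 19: ≢ 1 ✓]
Every test exponent gives a nontrivial residue, hence 132 generates the full group.

Yes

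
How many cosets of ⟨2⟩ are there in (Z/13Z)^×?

The order of 2 must divide φ(13) = 13 − 1 = 12 = 2^2 · 3.
Divisors of 12: 1, 2, 3, 4, 6, 12.
Compute 2^d (mod 13) for the divisors d until we hit 1:
2^1 ≡ 2 (mod 13)
2^2 ≡ 4 (mod 13)
2^3 ≡ 8 (mod 13)
2^4 ≡ 3 (mod 13)
2^6 ≡ 12 (mod 13)
2^12 ≡ 1 (mod 13) ✓
The order of 2 is 12, so the subgroup it generates has 12 elements.
Index = |(Z/13Z)^×| / |⟨2⟩| = 12 / 12 = 1.

1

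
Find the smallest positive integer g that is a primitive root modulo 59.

2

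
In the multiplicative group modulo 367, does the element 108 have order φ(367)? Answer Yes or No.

Yes

φ(367) = 367 − 1 = 366 = 2 · 3 · 61.
108 is a primitive root mod 367 iff 108^(φ(367)/q) ≢ 1 for every prime q | φ(367), i.e. q ∈ {2, 3, 61}.
108^183 ≡ 366 (mod 367)  [q = 2: ≢ 1 ✓]
108^122 ≡ 83 (mod 367)  [q = 3: ≢ 1 ✓]
108^6 ≡ 332 (mod 367)  [q = 61: ≢ 1 ✓]
All checks pass, so 108 has order 366 and is a primitive root modulo 367.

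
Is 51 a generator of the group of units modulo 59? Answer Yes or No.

No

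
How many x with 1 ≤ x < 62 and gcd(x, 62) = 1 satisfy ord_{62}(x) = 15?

8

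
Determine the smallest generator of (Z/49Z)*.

3

φ(49) = φ(7^2) = 7·(7−1) = 42 = 2 · 3 · 7.
Test candidates g = 2, 3, … against the prime factors q ∈ {2, 3, 7} of φ(49): g is a generator iff g^(42/q) ≢ 1 for every such q.
g = 2: 2^21 ≡ 1 — hits 1, so not a primitive root.
g = 3: 3^21 ≡ 48; 3^14 ≡ 30; 3^6 ≡ 43 — none is 1, so 3 is a primitive root.
Hence the least primitive root of 49 is 3.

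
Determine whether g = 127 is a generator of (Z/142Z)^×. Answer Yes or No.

Yes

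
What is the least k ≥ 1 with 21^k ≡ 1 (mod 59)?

29

The order of 21 must divide φ(59) = 59 − 1 = 58 = 2 · 29.
Divisors of 58: 1, 2, 29, 58.
Compute 21^d (mod 59) for the divisors d until we hit 1:
21^1 ≡ 21 (mod 59)
21^2 ≡ 28 (mod 59)
21^29 ≡ 1 (mod 59) ✓
Hence ord(21) = 29.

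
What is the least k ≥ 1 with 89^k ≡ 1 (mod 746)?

The order of 89 must divide φ(746) = φ(2)·φ(373) = 1·372 = 372 = 2^2 · 3 · 31.
Divisors of 372: 1, 2, 3, 4, 6, 12, 31, 62, 93, 124, 186, 372.
Evaluate successive powers at the divisors of 372:
89^1 ≡ 89 (mod 746)
89^2 ≡ 461 (mod 746)
89^3 ≡ 745 (mod 746)
89^4 ≡ 657 (mod 746)
89^6 ≡ 1 (mod 746) ✓
So ord_746(89) = 6.

6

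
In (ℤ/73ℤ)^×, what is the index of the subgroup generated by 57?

ord(57) | φ(73) = 73 − 1 = 72 = 2^3 · 3^2.
Divisors of 72: 1, 2, 3, 4, 6, 8, 9, 12, 18, 24, 36, 72.
Check 57^d mod 73 for each divisor in increasing order:
57^1 ≡ 57
57^2 ≡ 37
57^3 ≡ 65
57^4 ≡ 55
57^6 ≡ 64
57^8 ≡ 32
57^9 ≡ 72
57^12 ≡ 8
57^18 ≡ 1
The order of 57 is 18, so the subgroup it generates has 18 elements.
Index = |(Z/73Z)^×| / |⟨57⟩| = 72 / 18 = 4.

4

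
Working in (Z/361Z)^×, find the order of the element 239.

57

ord(239) | φ(361) = φ(19^2) = 19·(19−1) = 342 = 2 · 3^2 · 19.
Divisors of 342: 1, 2, 3, 6, 9, 18, 19, 38, 57, 114, 171, 342.
Test each divisor d:
239^1 ≡ 239
239^2 ≡ 83
239^3 ≡ 343
239^6 ≡ 324
239^9 ≡ 305
239^18 ≡ 248
239^19 ≡ 68
239^38 ≡ 292
239^57 ≡ 1
Hence ord(239) = 57.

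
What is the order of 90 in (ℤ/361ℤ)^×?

342

By Lagrange's theorem, ord_361(90) divides φ(361) = φ(19^2) = 19·(19−1) = 342 = 2 · 3^2 · 19.
Divisors of 342: 1, 2, 3, 6, 9, 18, 19, 38, 57, 114, 171, 342.
Evaluate successive powers at the divisors of 342:
90^1 ≡ 90
90^2 ≡ 158
90^3 ≡ 141
90^6 ≡ 26
90^9 ≡ 56
90^18 ≡ 248
90^19 ≡ 299
90^38 ≡ 234
90^57 ≡ 293
90^114 ≡ 292
90^171 ≡ 360
90^342 ≡ 1
The smallest such exponent is 342, so the order of 90 is 342.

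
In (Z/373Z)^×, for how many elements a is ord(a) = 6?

2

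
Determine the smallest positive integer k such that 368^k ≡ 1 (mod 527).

ord(368) | φ(527) = φ(17·31) = (17−1)·(31−1) = 16·30 = 480 = 2^5 · 3 · 5.
Divisors of 480: 1, 2, 3, 4, 5, 6, 8, 10, 12, 15, 16, 20, 24, 30, 32, 40, 48, 60, 80, 96, 120, 160, 240, 480.
Test each divisor d:
368^1 ≡ 368
368^2 ≡ 512
368^3 ≡ 277
368^4 ≡ 225
368^5 ≡ 61
368^6 ≡ 314
368^8 ≡ 33
368^10 ≡ 32
368^12 ≡ 47
368^15 ≡ 371
368^16 ≡ 35
368^20 ≡ 497
368^24 ≡ 101
368^30 ≡ 94
368^32 ≡ 171
368^40 ≡ 373
368^48 ≡ 188
368^60 ≡ 404
368^80 ≡ 1
The smallest such exponent is 80, so the order of 368 is 80.

80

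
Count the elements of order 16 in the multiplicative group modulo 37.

φ(37) = 37 − 1 = 36 = 2^2 · 3^2.
(Z/37Z)^× is cyclic (|G| = 36); a cyclic group of order m has exactly φ(d) elements of each order d | m, and none otherwise.
16 does not divide 36, so no element of (Z/37Z)^× has order 16.

0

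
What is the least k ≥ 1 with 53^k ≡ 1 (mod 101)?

The order of 53 must divide φ(101) = 101 − 1 = 100 = 2^2 · 5^2.
Divisors of 100: 1, 2, 4, 5, 10, 20, 25, 50, 100.
Check 53^d mod 101 for each divisor in increasing order:
53^1 ≡ 53
53^2 ≡ 82
53^4 ≡ 58
53^5 ≡ 44
53^10 ≡ 17
53^20 ≡ 87
53^25 ≡ 91
53^50 ≡ 100
53^100 ≡ 1
Hence ord(53) = 100.

100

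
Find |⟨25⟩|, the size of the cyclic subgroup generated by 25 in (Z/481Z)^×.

18

Since 25 ∈ (Z/481Z)^×, its order divides φ(481) = φ(13·37) = (13−1)·(37−1) = 12·36 = 432 = 2^4 · 3^3.
Divisors of 432: 1, 2, 3, 4, 6, 8, 9, 12, 16, 18, 24, 27, 36, 48, 54, 72, 108, 144, 216, 432.
Test each divisor d:
25^1 ≡ 25 (mod 481)
25^2 ≡ 144 (mod 481)
25^3 ≡ 233 (mod 481)
25^4 ≡ 53 (mod 481)
25^6 ≡ 417 (mod 481)
25^8 ≡ 404 (mod 481)
25^9 ≡ 480 (mod 481)
25^12 ≡ 248 (mod 481)
25^16 ≡ 157 (mod 481)
25^18 ≡ 1 (mod 481) ✓
Hence ord(25) = 18.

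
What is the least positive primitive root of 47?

φ(47) = 47 − 1 = 46 = 2 · 23.
Test candidates g = 2, 3, … against the prime factors q ∈ {2, 23} of φ(47): g is a generator iff g^(46/q) ≢ 1 for every such q.
g = 2: 2^23 ≡ 1 — hits 1, so not a primitive root.
g = 3: 3^23 ≡ 1 — hits 1, so not a primitive root.
g = 4: 4^23 ≡ 1 — hits 1, so not a primitive root.
g = 5: 5^23 ≡ 46; 5^2 ≡ 25 — none is 1, so 5 is a primitive root.
So 5 is the smallest generator of (Z/47Z)^×.

5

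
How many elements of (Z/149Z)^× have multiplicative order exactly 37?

36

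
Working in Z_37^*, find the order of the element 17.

36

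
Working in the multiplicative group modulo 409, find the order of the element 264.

408

The order of 264 must divide φ(409) = 409 − 1 = 408 = 2^3 · 3 · 17.
Divisors of 408: 1, 2, 3, 4, 6, 8, 12, 17, 24, 34, 51, 68, 102, 136, 204, 408.
Evaluate successive powers at the divisors of 408:
264^1 ≡ 264 (mod 409)
264^2 ≡ 166 (mod 409)
264^3 ≡ 61 (mod 409)
264^4 ≡ 153 (mod 409)
264^6 ≡ 40 (mod 409)
264^8 ≡ 96 (mod 409)
264^12 ≡ 373 (mod 409)
264^17 ≡ 292 (mod 409)
264^24 ≡ 69 (mod 409)
264^34 ≡ 192 (mod 409)
264^51 ≡ 31 (mod 409)
264^68 ≡ 54 (mod 409)
264^102 ≡ 143 (mod 409)
264^136 ≡ 53 (mod 409)
264^204 ≡ 408 (mod 409)
264^408 ≡ 1 (mod 409) ✓
Therefore the multiplicative order of 264 modulo 409 is 408.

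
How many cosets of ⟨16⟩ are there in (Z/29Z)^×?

4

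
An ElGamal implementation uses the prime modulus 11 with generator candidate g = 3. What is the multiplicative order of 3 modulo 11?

5

By Lagrange's theorem, ord_11(3) divides φ(11) = 11 − 1 = 10 = 2 · 5.
Divisors of 10: 1, 2, 5, 10.
Compute 3^d (mod 11) for the divisors d until we hit 1:
3^1 ≡ 3 (mod 11)
3^2 ≡ 9 (mod 11)
3^5 ≡ 1 (mod 11) ✓
Therefore the multiplicative order of 3 modulo 11 is 5.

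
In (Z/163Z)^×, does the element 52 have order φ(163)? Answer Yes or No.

Yes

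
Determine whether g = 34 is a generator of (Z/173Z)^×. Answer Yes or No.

φ(173) = 173 − 1 = 172 = 2^2 · 43.
Test 34^(172/q) mod 173 for each prime factor q of 172:
34^86 ≡ 1 (mod 173)  [q = 2: ≡ 1 ✗]
34^4 ≡ 84 (mod 173)  [q = 43: ≢ 1 ✓]
The check at q = 2 fails, so 34 generates a proper subgroup.

No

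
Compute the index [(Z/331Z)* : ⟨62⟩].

ord(62) | φ(331) = 331 − 1 = 330 = 2 · 3 · 5 · 11.
Divisors of 330: 1, 2, 3, 5, 6, 10, 11, 15, 22, 30, 33, 55, 66, 110, 165, 330.
Evaluate successive powers at the divisors of 330:
62^1 ≡ 62 (mod 331)
62^2 ≡ 203 (mod 331)
62^3 ≡ 8 (mod 331)
62^5 ≡ 300 (mod 331)
62^6 ≡ 64 (mod 331)
62^10 ≡ 299 (mod 331)
62^11 ≡ 2 (mod 331)
62^15 ≡ 330 (mod 331)
62^22 ≡ 4 (mod 331)
62^30 ≡ 1 (mod 331) ✓
The order of 62 is 30, so the subgroup it generates has 30 elements.
The index is φ(331) / ord(62) = 330 / 30 = 11.

11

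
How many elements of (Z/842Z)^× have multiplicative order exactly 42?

12

φ(842) = φ(2)·φ(421) = 1·420 = 420 = 2^2 · 3 · 5 · 7.
Since (Z/842Z)^× is cyclic of order 420, the number of elements of order d is φ(d) when d | 420 and 0 otherwise.
42 = 2 · 3 · 7 divides 420, and φ(42) = 12.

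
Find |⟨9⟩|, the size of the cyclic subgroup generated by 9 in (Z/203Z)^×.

42

The order of 9 must divide φ(203) = φ(7·29) = (7−1)·(29−1) = 6·28 = 168 = 2^3 · 3 · 7.
Divisors of 168: 1, 2, 3, 4, 6, 7, 8, 12, 14, 21, 24, 28, 42, 56, 84, 168.
Compute 9^d (mod 203) for the divisors d until we hit 1:
9^1 ≡ 9 (mod 203)
9^2 ≡ 81 (mod 203)
9^3 ≡ 120 (mod 203)
9^4 ≡ 65 (mod 203)
9^6 ≡ 190 (mod 203)
9^7 ≡ 86 (mod 203)
9^8 ≡ 165 (mod 203)
9^12 ≡ 169 (mod 203)
9^14 ≡ 88 (mod 203)
9^21 ≡ 57 (mod 203)
9^24 ≡ 141 (mod 203)
9^28 ≡ 30 (mod 203)
9^42 ≡ 1 (mod 203) ✓
Therefore the multiplicative order of 9 modulo 203 is 42.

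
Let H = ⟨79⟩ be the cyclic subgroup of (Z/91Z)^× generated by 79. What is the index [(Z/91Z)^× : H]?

The order of 79 must divide φ(91) = φ(7·13) = (7−1)·(13−1) = 6·12 = 72 = 2^3 · 3^2.
Divisors of 72: 1, 2, 3, 4, 6, 8, 9, 12, 18, 24, 36, 72.
Check 79^d mod 91 for each divisor in increasing order:
79^1 ≡ 79
79^2 ≡ 53
79^3 ≡ 1
So ord_91(79) = 3, hence |⟨79⟩| = 3.
[(Z/91Z)^× : ⟨79⟩] = 72/3 = 24.

24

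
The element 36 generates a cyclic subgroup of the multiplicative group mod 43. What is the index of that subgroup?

The order of 36 must divide φ(43) = 43 − 1 = 42 = 2 · 3 · 7.
Divisors of 42: 1, 2, 3, 6, 7, 14, 21, 42.
Check 36^d mod 43 for each divisor in increasing order:
36^1 ≡ 36 (mod 43)
36^2 ≡ 6 (mod 43)
36^3 ≡ 1 (mod 43) ✓
So ord_43(36) = 3, hence |⟨36⟩| = 3.
Index = |(Z/43Z)^×| / |⟨36⟩| = 42 / 3 = 14.

14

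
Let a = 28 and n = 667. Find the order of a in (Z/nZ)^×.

22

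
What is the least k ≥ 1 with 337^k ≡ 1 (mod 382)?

190

Since 337 ∈ (Z/382Z)^×, its order divides φ(382) = φ(2)·φ(191) = 1·190 = 190 = 2 · 5 · 19.
Divisors of 190: 1, 2, 5, 10, 19, 38, 95, 190.
Test each divisor d:
337^1 ≡ 337 (mod 382)
337^2 ≡ 115 (mod 382)
337^5 ≡ 31 (mod 382)
337^10 ≡ 197 (mod 382)
337^19 ≡ 343 (mod 382)
337^38 ≡ 375 (mod 382)
337^95 ≡ 381 (mod 382)
337^190 ≡ 1 (mod 382) ✓
So ord_382(337) = 190.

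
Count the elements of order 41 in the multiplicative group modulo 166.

40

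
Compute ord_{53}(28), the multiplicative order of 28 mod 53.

13

ord(28) | φ(53) = 53 − 1 = 52 = 2^2 · 13.
Divisors of 52: 1, 2, 4, 13, 26, 52.
Compute 28^d (mod 53) for the divisors d until we hit 1:
28^1 ≡ 28 (mod 53)
28^2 ≡ 42 (mod 53)
28^4 ≡ 15 (mod 53)
28^13 ≡ 1 (mod 53) ✓
So ord_53(28) = 13.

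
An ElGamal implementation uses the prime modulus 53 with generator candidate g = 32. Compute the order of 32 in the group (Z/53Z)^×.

52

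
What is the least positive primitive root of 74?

5

φ(74) = φ(2)·φ(37) = 1·36 = 36 = 2^2 · 3^2.
g is a primitive root iff g^(36/q) ≢ 1 (mod 74) for each prime q ∈ {2, 3}.
g = 2: gcd(2, 74) = 2 > 1, not a unit — skip.
g = 3: 3^18 ≡ 1 — hits 1, so not a primitive root.
g = 4: gcd(4, 74) = 2 > 1, not a unit — skip.
g = 5: 5^18 ≡ 73; 5^12 ≡ 47 — none is 1, so 5 is a primitive root.
So 5 is the smallest generator of (Z/74Z)^×.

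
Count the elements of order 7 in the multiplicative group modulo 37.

φ(37) = 37 − 1 = 36 = 2^2 · 3^2.
Since (Z/37Z)^× is cyclic of order 36, the number of elements of order d is φ(d) when d | 36 and 0 otherwise.
Here 36 is not a multiple of 7, so there are no elements of order 7.

0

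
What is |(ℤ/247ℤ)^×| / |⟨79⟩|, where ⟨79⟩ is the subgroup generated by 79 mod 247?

12

Since 79 ∈ (Z/247Z)^×, its order divides φ(247) = φ(13·19) = (13−1)·(19−1) = 12·18 = 216 = 2^3 · 3^3.
Divisors of 216: 1, 2, 3, 4, 6, 8, 9, 12, 18, 24, 27, 36, 54, 72, 108, 216.
Evaluate successive powers at the divisors of 216:
79^1 ≡ 79 (mod 247)
79^2 ≡ 66 (mod 247)
79^3 ≡ 27 (mod 247)
79^4 ≡ 157 (mod 247)
79^6 ≡ 235 (mod 247)
79^8 ≡ 196 (mod 247)
79^9 ≡ 170 (mod 247)
79^12 ≡ 144 (mod 247)
79^18 ≡ 1 (mod 247) ✓
So ord_247(79) = 18, hence |⟨79⟩| = 18.
Index = |(Z/247Z)^×| / |⟨79⟩| = 216 / 18 = 12.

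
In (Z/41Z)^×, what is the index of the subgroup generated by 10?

The order of 10 must divide φ(41) = 41 − 1 = 40 = 2^3 · 5.
Divisors of 40: 1, 2, 4, 5, 8, 10, 20, 40.
Check 10^d mod 41 for each divisor in increasing order:
10^1 ≡ 10 (mod 41)
10^2 ≡ 18 (mod 41)
10^4 ≡ 37 (mod 41)
10^5 ≡ 1 (mod 41) ✓
The order of 10 is 5, so the subgroup it generates has 5 elements.
The index is φ(41) / ord(10) = 40 / 5 = 8.

8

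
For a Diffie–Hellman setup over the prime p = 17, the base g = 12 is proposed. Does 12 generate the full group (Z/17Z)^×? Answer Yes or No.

φ(17) = 17 − 1 = 16 = 2^4.
12 is a primitive root mod 17 iff 12^(φ(17)/q) ≢ 1 for every prime q | φ(17), i.e. q ∈ {2}.
12^8 ≡ 16 (mod 17)  [q = 2: ≢ 1 ✓]
None equal 1, so ord_17(12) = 16: 12 is a primitive root.

Yes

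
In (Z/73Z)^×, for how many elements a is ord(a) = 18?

6

φ(73) = 73 − 1 = 72 = 2^3 · 3^2.
(Z/73Z)^× is cyclic (|G| = 72); a cyclic group of order m has exactly φ(d) elements of each order d | m, and none otherwise.
18 = 2 · 3^2 divides 72, and φ(18) = 6.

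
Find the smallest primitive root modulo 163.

2

φ(163) = 163 − 1 = 162 = 2 · 3^4.
Test candidates g = 2, 3, … against the prime factors q ∈ {2, 3} of φ(163): g is a generator iff g^(162/q) ≢ 1 for every such q.
g = 2: 2^81 ≡ 162; 2^54 ≡ 104 — none is 1, so 2 is a primitive root.
So 2 is the smallest generator of (Z/163Z)^×.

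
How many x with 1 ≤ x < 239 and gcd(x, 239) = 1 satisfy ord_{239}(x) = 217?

φ(239) = 239 − 1 = 238 = 2 · 7 · 17.
(Z/239Z)^× is cyclic (|G| = 238); a cyclic group of order m has exactly φ(d) elements of each order d | m, and none otherwise.
Here 238 is not a multiple of 217, so there are no elements of order 217.

0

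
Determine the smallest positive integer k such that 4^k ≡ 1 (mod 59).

ord(4) | φ(59) = 59 − 1 = 58 = 2 · 29.
Divisors of 58: 1, 2, 29, 58.
Compute 4^d (mod 59) for the divisors d until we hit 1:
4^1 ≡ 4
4^2 ≡ 16
4^29 ≡ 1
The smallest such exponent is 29, so the order of 4 is 29.

29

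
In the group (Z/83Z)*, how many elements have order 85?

φ(83) = 83 − 1 = 82 = 2 · 41.
Since (Z/83Z)^× is cyclic of order 82, the number of elements of order d is φ(d) when d | 82 and 0 otherwise.
Here 82 is not a multiple of 85, so there are no elements of order 85.

0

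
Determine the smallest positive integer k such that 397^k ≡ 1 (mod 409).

204

Since 397 ∈ (Z/409Z)^×, its order divides φ(409) = 409 − 1 = 408 = 2^3 · 3 · 17.
Divisors of 408: 1, 2, 3, 4, 6, 8, 12, 17, 24, 34, 51, 68, 102, 136, 204, 408.
Check 397^d mod 409 for each divisor in increasing order:
397^1 ≡ 397 (mod 409)
397^2 ≡ 144 (mod 409)
397^3 ≡ 317 (mod 409)
397^4 ≡ 286 (mod 409)
397^6 ≡ 284 (mod 409)
397^8 ≡ 405 (mod 409)
397^12 ≡ 83 (mod 409)
397^17 ≡ 217 (mod 409)
397^24 ≡ 345 (mod 409)
397^34 ≡ 54 (mod 409)
397^51 ≡ 266 (mod 409)
397^68 ≡ 53 (mod 409)
397^102 ≡ 408 (mod 409)
397^136 ≡ 355 (mod 409)
397^204 ≡ 1 (mod 409) ✓
So ord_409(397) = 204.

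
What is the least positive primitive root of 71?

φ(71) = 71 − 1 = 70 = 2 · 5 · 7.
Test candidates g = 2, 3, … against the prime factors q ∈ {2, 5, 7} of φ(71): g is a generator iff g^(70/q) ≢ 1 for every such q.
g = 2: 2^35 ≡ 1 — hits 1, so not a primitive root.
g = 3: 3^35 ≡ 1 — hits 1, so not a primitive root.
g = 4: 4^35 ≡ 1 — hits 1, so not a primitive root.
g = 5: 5^35 ≡ 1 — hits 1, so not a primitive root.
g = 6: 6^35 ≡ 1 — hits 1, so not a primitive root.
g = 7: 7^35 ≡ 70; 7^14 ≡ 54; 7^10 ≡ 45 — none is 1, so 7 is a primitive root.
The smallest primitive root modulo 71 is 7.

7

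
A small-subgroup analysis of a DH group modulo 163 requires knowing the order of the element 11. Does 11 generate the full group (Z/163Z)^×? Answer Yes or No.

φ(163) = 163 − 1 = 162 = 2 · 3^4.
An element g generates (Z/163Z)^× iff g^(162/q) ≢ 1 (mod 163) for each prime q ∈ {2, 3}.
11^81 ≡ 162 (mod 163)  [q = 2: ≢ 1 ✓]
11^54 ≡ 58 (mod 163)  [q = 3: ≢ 1 ✓]
None equal 1, so ord_163(11) = 162: 11 is a primitive root.

Yes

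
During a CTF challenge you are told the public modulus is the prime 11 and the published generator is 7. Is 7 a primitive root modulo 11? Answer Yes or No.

Yes

φ(11) = 11 − 1 = 10 = 2 · 5.
7 is a primitive root mod 11 iff 7^(φ(11)/q) ≢ 1 for every prime q | φ(11), i.e. q ∈ {2, 5}.
7^5 ≡ 10 (mod 11)  [q = 2: ≢ 1 ✓]
7^2 ≡ 5 (mod 11)  [q = 5: ≢ 1 ✓]
None equal 1, so ord_11(7) = 10: 7 is a primitive root.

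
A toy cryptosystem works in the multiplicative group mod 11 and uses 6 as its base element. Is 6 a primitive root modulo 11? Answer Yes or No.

φ(11) = 11 − 1 = 10 = 2 · 5.
6 is a primitive root mod 11 iff 6^(φ(11)/q) ≢ 1 for every prime q | φ(11), i.e. q ∈ {2, 5}.
6^5 ≡ 10 (mod 11)  [q = 2: ≢ 1 ✓]
6^2 ≡ 3 (mod 11)  [q = 5: ≢ 1 ✓]
All checks pass, so 6 has order 10 and is a primitive root modulo 11.

Yes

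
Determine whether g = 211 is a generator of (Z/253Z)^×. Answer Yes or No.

No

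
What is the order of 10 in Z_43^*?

21

ord(10) | φ(43) = 43 − 1 = 42 = 2 · 3 · 7.
Divisors of 42: 1, 2, 3, 6, 7, 14, 21, 42.
Compute 10^d (mod 43) for the divisors d until we hit 1:
10^1 ≡ 10 (mod 43)
10^2 ≡ 14 (mod 43)
10^3 ≡ 11 (mod 43)
10^6 ≡ 35 (mod 43)
10^7 ≡ 6 (mod 43)
10^14 ≡ 36 (mod 43)
10^21 ≡ 1 (mod 43) ✓
The smallest such exponent is 21, so the order of 10 is 21.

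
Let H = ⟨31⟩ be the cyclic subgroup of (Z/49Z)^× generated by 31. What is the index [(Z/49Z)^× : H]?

By Lagrange's theorem, ord_49(31) divides φ(49) = φ(7^2) = 7·(7−1) = 42 = 2 · 3 · 7.
Divisors of 42: 1, 2, 3, 6, 7, 14, 21, 42.
Test each divisor d:
31^1 ≡ 31
31^2 ≡ 30
31^3 ≡ 48
31^6 ≡ 1
The order of 31 is 6, so the subgroup it generates has 6 elements.
[(Z/49Z)^× : ⟨31⟩] = 42/6 = 7.

7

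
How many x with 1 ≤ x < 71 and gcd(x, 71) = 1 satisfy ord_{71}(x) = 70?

24

φ(71) = 71 − 1 = 70 = 2 · 5 · 7.
(Z/71Z)^× is cyclic (|G| = 70); a cyclic group of order m has exactly φ(d) elements of each order d | m, and none otherwise.
70 = 2 · 5 · 7 divides 70, and φ(70) = 24.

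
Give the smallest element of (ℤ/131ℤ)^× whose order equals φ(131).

2

φ(131) = 131 − 1 = 130 = 2 · 5 · 13.
g is a primitive root iff g^(130/q) ≢ 1 (mod 131) for each prime q ∈ {2, 5, 13}.
g = 2: 2^65 ≡ 130; 2^26 ≡ 53; 2^10 ≡ 107 — none is 1, so 2 is a primitive root.
The smallest primitive root modulo 131 is 2.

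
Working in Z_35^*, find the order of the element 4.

6

By Lagrange's theorem, ord_35(4) divides φ(35) = φ(5·7) = (5−1)·(7−1) = 4·6 = 24 = 2^3 · 3.
Divisors of 24: 1, 2, 3, 4, 6, 8, 12, 24.
Compute 4^d (mod 35) for the divisors d until we hit 1:
4^1 ≡ 4 (mod 35)
4^2 ≡ 16 (mod 35)
4^3 ≡ 29 (mod 35)
4^4 ≡ 11 (mod 35)
4^6 ≡ 1 (mod 35) ✓
So ord_35(4) = 6.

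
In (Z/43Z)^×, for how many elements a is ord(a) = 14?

6

φ(43) = 43 − 1 = 42 = 2 · 3 · 7.
(Z/43Z)^× is cyclic (|G| = 42); a cyclic group of order m has exactly φ(d) elements of each order d | m, and none otherwise.
14 = 2 · 7 divides 42, and φ(14) = 6.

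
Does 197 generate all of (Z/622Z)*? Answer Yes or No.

No

φ(622) = φ(2)·φ(311) = 1·310 = 310 = 2 · 5 · 31.
Test 197^(310/q) mod 622 for each prime factor q of 310:
197^155 ≡ 1 (mod 622)  [q = 2: ≡ 1 ✗]
197^62 ≡ 317 (mod 622)  [q = 5: ≢ 1 ✓]
197^10 ≡ 47 (mod 622)  [q = 31: ≢ 1 ✓]
197^155 ≡ 1 shows ord(197) | 155, strictly less than φ(622); not a primitive root.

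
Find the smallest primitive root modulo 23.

5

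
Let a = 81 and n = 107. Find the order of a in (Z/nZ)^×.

ord(81) | φ(107) = 107 − 1 = 106 = 2 · 53.
Divisors of 106: 1, 2, 53, 106.
Evaluate successive powers at the divisors of 106:
81^1 ≡ 81
81^2 ≡ 34
81^53 ≡ 1
So ord_107(81) = 53.

53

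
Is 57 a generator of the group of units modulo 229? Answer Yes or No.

No

φ(229) = 229 − 1 = 228 = 2^2 · 3 · 19.
Test 57^(228/q) mod 229 for each prime factor q of 228:
57^114 ≡ 1 (mod 229)  [q = 2: ≡ 1 ✗]
57^76 ≡ 1 (mod 229)  [q = 3: ≡ 1 ✗]
57^12 ≡ 104 (mod 229)  [q = 19: ≢ 1 ✓]
The check at q = 2 fails, so 57 generates a proper subgroup.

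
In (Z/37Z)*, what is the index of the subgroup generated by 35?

Since 35 ∈ (Z/37Z)^×, its order divides φ(37) = 37 − 1 = 36 = 2^2 · 3^2.
Divisors of 36: 1, 2, 3, 4, 6, 9, 12, 18, 36.
Test each divisor d:
35^1 ≡ 35 (mod 37)
35^2 ≡ 4 (mod 37)
35^3 ≡ 29 (mod 37)
35^4 ≡ 16 (mod 37)
35^6 ≡ 27 (mod 37)
35^9 ≡ 6 (mod 37)
35^12 ≡ 26 (mod 37)
35^18 ≡ 36 (mod 37)
35^36 ≡ 1 (mod 37) ✓
Thus |⟨35⟩| = ord(35) = 36.
[(Z/37Z)^× : ⟨35⟩] = 36/36 = 1.

1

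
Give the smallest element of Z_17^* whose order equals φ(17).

3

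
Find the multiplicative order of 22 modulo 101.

50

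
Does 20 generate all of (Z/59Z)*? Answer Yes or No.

No

φ(59) = 59 − 1 = 58 = 2 · 29.
It suffices to check that the order of 20 is not a proper divisor of 58: compute 20^(58/q) for q ∈ {2, 29}.
20^29 ≡ 1 (mod 59)  [q = 2: ≡ 1 ✗]
20^2 ≡ 46 (mod 59)  [q = 29: ≢ 1 ✓]
The check at q = 2 fails, so 20 generates a proper subgroup.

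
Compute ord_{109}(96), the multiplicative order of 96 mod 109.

108

ord(96) | φ(109) = 109 − 1 = 108 = 2^2 · 3^3.
Divisors of 108: 1, 2, 3, 4, 6, 9, 12, 18, 27, 36, 54, 108.
Compute 96^d (mod 109) for the divisors d until we hit 1:
96^1 ≡ 96
96^2 ≡ 60
96^3 ≡ 92
96^4 ≡ 3
96^6 ≡ 71
96^9 ≡ 101
96^12 ≡ 27
96^18 ≡ 64
96^27 ≡ 33
96^36 ≡ 63
96^54 ≡ 108
96^108 ≡ 1
So ord_109(96) = 108.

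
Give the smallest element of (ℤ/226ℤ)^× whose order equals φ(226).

3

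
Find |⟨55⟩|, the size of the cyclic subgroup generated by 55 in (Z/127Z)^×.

126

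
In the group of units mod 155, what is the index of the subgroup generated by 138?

By Lagrange's theorem, ord_155(138) divides φ(155) = φ(5·31) = (5−1)·(31−1) = 4·30 = 120 = 2^3 · 3 · 5.
Divisors of 120: 1, 2, 3, 4, 5, 6, 8, 10, 12, 15, 20, 24, 30, 40, 60, 120.
Evaluate successive powers at the divisors of 120:
138^1 ≡ 138 (mod 155)
138^2 ≡ 134 (mod 155)
138^3 ≡ 47 (mod 155)
138^4 ≡ 131 (mod 155)
138^5 ≡ 98 (mod 155)
138^6 ≡ 39 (mod 155)
138^8 ≡ 111 (mod 155)
138^10 ≡ 149 (mod 155)
138^12 ≡ 126 (mod 155)
138^15 ≡ 32 (mod 155)
138^20 ≡ 36 (mod 155)
138^24 ≡ 66 (mod 155)
138^30 ≡ 94 (mod 155)
138^40 ≡ 56 (mod 155)
138^60 ≡ 1 (mod 155) ✓
So ord_155(138) = 60, hence |⟨138⟩| = 60.
[(Z/155Z)^× : ⟨138⟩] = 120/60 = 2.

2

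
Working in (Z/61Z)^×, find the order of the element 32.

12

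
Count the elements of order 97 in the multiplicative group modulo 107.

φ(107) = 107 − 1 = 106 = 2 · 53.
Since (Z/107Z)^× is cyclic of order 106, the number of elements of order d is φ(d) when d | 106 and 0 otherwise.
Since 97 ∤ 106, the count is 0.

0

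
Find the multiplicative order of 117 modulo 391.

88

Since 117 ∈ (Z/391Z)^×, its order divides φ(391) = φ(17·23) = (17−1)·(23−1) = 16·22 = 352 = 2^5 · 11.
Divisors of 352: 1, 2, 4, 8, 11, 16, 22, 32, 44, 88, 176, 352.
Compute 117^d (mod 391) for the divisors d until we hit 1:
117^1 ≡ 117
117^2 ≡ 4
117^4 ≡ 16
117^8 ≡ 256
117^11 ≡ 162
117^16 ≡ 239
117^22 ≡ 47
117^32 ≡ 35
117^44 ≡ 254
117^88 ≡ 1
Therefore the multiplicative order of 117 modulo 391 is 88.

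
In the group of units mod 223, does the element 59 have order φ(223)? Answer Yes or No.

No

φ(223) = 223 − 1 = 222 = 2 · 3 · 37.
Test 59^(222/q) mod 223 for each prime factor q of 222:
59^111 ≡ 222 (mod 223)  [q = 2: ≢ 1 ✓]
59^74 ≡ 1 (mod 223)  [q = 3: ≡ 1 ✗]
59^6 ≡ 16 (mod 223)  [q = 37: ≢ 1 ✓]
59^74 ≡ 1 shows ord(59) | 74, strictly less than φ(223); not a primitive root.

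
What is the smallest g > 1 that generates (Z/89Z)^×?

3

φ(89) = 89 − 1 = 88 = 2^3 · 11.
g is a primitive root iff g^(88/q) ≢ 1 (mod 89) for each prime q ∈ {2, 11}.
g = 2: 2^44 ≡ 1 — hits 1, so not a primitive root.
g = 3: 3^44 ≡ 88; 3^8 ≡ 64 — none is 1, so 3 is a primitive root.
The smallest primitive root modulo 89 is 3.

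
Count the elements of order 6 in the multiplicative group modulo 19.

φ(19) = 19 − 1 = 18 = 2 · 3^2.
(Z/19Z)^× is cyclic (|G| = 18); a cyclic group of order m has exactly φ(d) elements of each order d | m, and none otherwise.
6 = 2 · 3 divides 18, and φ(6) = 2.

2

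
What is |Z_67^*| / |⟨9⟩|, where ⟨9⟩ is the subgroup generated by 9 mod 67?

6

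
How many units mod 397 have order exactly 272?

φ(397) = 397 − 1 = 396 = 2^2 · 3^2 · 11.
(Z/397Z)^× is cyclic (|G| = 396); a cyclic group of order m has exactly φ(d) elements of each order d | m, and none otherwise.
Since 272 ∤ 396, the count is 0.

0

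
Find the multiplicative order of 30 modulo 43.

42

Since 30 ∈ (Z/43Z)^×, its order divides φ(43) = 43 − 1 = 42 = 2 · 3 · 7.
Divisors of 42: 1, 2, 3, 6, 7, 14, 21, 42.
Check 30^d mod 43 for each divisor in increasing order:
30^1 ≡ 30 (mod 43)
30^2 ≡ 40 (mod 43)
30^3 ≡ 39 (mod 43)
30^6 ≡ 16 (mod 43)
30^7 ≡ 7 (mod 43)
30^14 ≡ 6 (mod 43)
30^21 ≡ 42 (mod 43)
30^42 ≡ 1 (mod 43) ✓
The smallest such exponent is 42, so the order of 30 is 42.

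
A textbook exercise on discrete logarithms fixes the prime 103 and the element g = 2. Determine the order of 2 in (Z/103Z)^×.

51

ord(2) | φ(103) = 103 − 1 = 102 = 2 · 3 · 17.
Divisors of 102: 1, 2, 3, 6, 17, 34, 51, 102.
Evaluate successive powers at the divisors of 102:
2^1 ≡ 2
2^2 ≡ 4
2^3 ≡ 8
2^6 ≡ 64
2^17 ≡ 56
2^34 ≡ 46
2^51 ≡ 1
So ord_103(2) = 51.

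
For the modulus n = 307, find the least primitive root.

5

φ(307) = 307 − 1 = 306 = 2 · 3^2 · 17.
g is a primitive root iff g^(306/q) ≢ 1 (mod 307) for each prime q ∈ {2, 3, 17}.
g = 2: 2^153 ≡ 306; 2^102 ≡ 1 — hits 1, so not a primitive root.
g = 3: 3^153 ≡ 306; 3^102 ≡ 1 — hits 1, so not a primitive root.
g = 4: 4^153 ≡ 1 — hits 1, so not a primitive root.
g = 5: 5^153 ≡ 306; 5^102 ≡ 289; 5^18 ≡ 81 — none is 1, so 5 is a primitive root.
So 5 is the smallest generator of (Z/307Z)^×.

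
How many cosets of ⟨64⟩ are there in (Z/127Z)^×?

18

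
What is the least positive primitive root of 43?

3

φ(43) = 43 − 1 = 42 = 2 · 3 · 7.
Test candidates g = 2, 3, … against the prime factors q ∈ {2, 3, 7} of φ(43): g is a generator iff g^(42/q) ≢ 1 for every such q.
g = 2: 2^21 ≡ 42; 2^14 ≡ 1 — hits 1, so not a primitive root.
g = 3: 3^21 ≡ 42; 3^14 ≡ 36; 3^6 ≡ 41 — none is 1, so 3 is a primitive root.
Hence the least primitive root of 43 is 3.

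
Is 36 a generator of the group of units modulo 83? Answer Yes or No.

No

φ(83) = 83 − 1 = 82 = 2 · 41.
36 is a primitive root mod 83 iff 36^(φ(83)/q) ≢ 1 for every prime q | φ(83), i.e. q ∈ {2, 41}.
36^41 ≡ 1 (mod 83)  [q = 2: ≡ 1 ✗]
36^2 ≡ 51 (mod 83)  [q = 41: ≢ 1 ✓]
36^41 ≡ 1 shows ord(36) | 41, strictly less than φ(83); not a primitive root.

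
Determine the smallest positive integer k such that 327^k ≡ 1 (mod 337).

ord(327) | φ(337) = 337 − 1 = 336 = 2^4 · 3 · 7.
Divisors of 336: 1, 2, 3, 4, 6, 7, 8, 12, 14, 16, 21, 24, 28, 42, 48, 56, 84, 112, 168, 336.
Check 327^d mod 337 for each divisor in increasing order:
327^1 ≡ 327
327^2 ≡ 100
327^3 ≡ 11
327^4 ≡ 227
327^6 ≡ 121
327^7 ≡ 138
327^8 ≡ 305
327^12 ≡ 150
327^14 ≡ 172
327^16 ≡ 13
327^21 ≡ 146
327^24 ≡ 258
327^28 ≡ 265
327^42 ≡ 85
327^48 ≡ 175
327^56 ≡ 129
327^84 ≡ 148
327^112 ≡ 128
327^168 ≡ 336
327^336 ≡ 1
So ord_337(327) = 336.

336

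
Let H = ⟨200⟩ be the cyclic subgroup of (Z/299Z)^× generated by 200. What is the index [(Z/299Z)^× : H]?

6

Since 200 ∈ (Z/299Z)^×, its order divides φ(299) = φ(13·23) = (13−1)·(23−1) = 12·22 = 264 = 2^3 · 3 · 11.
Divisors of 264: 1, 2, 3, 4, 6, 8, 11, 12, 22, 24, 33, 44, 66, 88, 132, 264.
Evaluate successive powers at the divisors of 264:
200^1 ≡ 200 (mod 299)
200^2 ≡ 233 (mod 299)
200^3 ≡ 255 (mod 299)
200^4 ≡ 170 (mod 299)
200^6 ≡ 142 (mod 299)
200^8 ≡ 196 (mod 299)
200^11 ≡ 47 (mod 299)
200^12 ≡ 131 (mod 299)
200^22 ≡ 116 (mod 299)
200^24 ≡ 118 (mod 299)
200^33 ≡ 70 (mod 299)
200^44 ≡ 1 (mod 299) ✓
The order of 200 is 44, so the subgroup it generates has 44 elements.
The index is φ(299) / ord(200) = 264 / 44 = 6.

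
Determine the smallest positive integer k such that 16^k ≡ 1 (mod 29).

7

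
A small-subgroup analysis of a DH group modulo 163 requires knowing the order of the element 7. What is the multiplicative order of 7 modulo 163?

By Lagrange's theorem, ord_163(7) divides φ(163) = 163 − 1 = 162 = 2 · 3^4.
Divisors of 162: 1, 2, 3, 6, 9, 18, 27, 54, 81, 162.
Compute 7^d (mod 163) for the divisors d until we hit 1:
7^1 ≡ 7 (mod 163)
7^2 ≡ 49 (mod 163)
7^3 ≡ 17 (mod 163)
7^6 ≡ 126 (mod 163)
7^9 ≡ 23 (mod 163)
7^18 ≡ 40 (mod 163)
7^27 ≡ 105 (mod 163)
7^54 ≡ 104 (mod 163)
7^81 ≡ 162 (mod 163)
7^162 ≡ 1 (mod 163) ✓
Therefore the multiplicative order of 7 modulo 163 is 162.

162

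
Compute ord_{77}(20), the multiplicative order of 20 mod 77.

Since 20 ∈ (Z/77Z)^×, its order divides φ(77) = φ(7·11) = (7−1)·(11−1) = 6·10 = 60 = 2^2 · 3 · 5.
Divisors of 60: 1, 2, 3, 4, 5, 6, 10, 12, 15, 20, 30, 60.
Compute 20^d (mod 77) for the divisors d until we hit 1:
20^1 ≡ 20 (mod 77)
20^2 ≡ 15 (mod 77)
20^3 ≡ 69 (mod 77)
20^4 ≡ 71 (mod 77)
20^5 ≡ 34 (mod 77)
20^6 ≡ 64 (mod 77)
20^10 ≡ 1 (mod 77) ✓
The smallest such exponent is 10, so the order of 20 is 10.

10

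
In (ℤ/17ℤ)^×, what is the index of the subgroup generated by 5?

1

The order of 5 must divide φ(17) = 17 − 1 = 16 = 2^4.
Divisors of 16: 1, 2, 4, 8, 16.
Check 5^d mod 17 for each divisor in increasing order:
5^1 ≡ 5 (mod 17)
5^2 ≡ 8 (mod 17)
5^4 ≡ 13 (mod 17)
5^8 ≡ 16 (mod 17)
5^16 ≡ 1 (mod 17) ✓
Thus |⟨5⟩| = ord(5) = 16.
The index is φ(17) / ord(5) = 16 / 16 = 1.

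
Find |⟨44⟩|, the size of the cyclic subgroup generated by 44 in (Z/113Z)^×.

8

By Lagrange's theorem, ord_113(44) divides φ(113) = 113 − 1 = 112 = 2^4 · 7.
Divisors of 112: 1, 2, 4, 7, 8, 14, 16, 28, 56, 112.
Test each divisor d:
44^1 ≡ 44 (mod 113)
44^2 ≡ 15 (mod 113)
44^4 ≡ 112 (mod 113)
44^7 ≡ 18 (mod 113)
44^8 ≡ 1 (mod 113) ✓
Hence ord(44) = 8.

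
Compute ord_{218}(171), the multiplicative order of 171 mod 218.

By Lagrange's theorem, ord_218(171) divides φ(218) = φ(2)·φ(109) = 1·108 = 108 = 2^2 · 3^3.
Divisors of 108: 1, 2, 3, 4, 6, 9, 12, 18, 27, 36, 54, 108.
Compute 171^d (mod 218) for the divisors d until we hit 1:
171^1 ≡ 171 (mod 218)
171^2 ≡ 29 (mod 218)
171^3 ≡ 163 (mod 218)
171^4 ≡ 187 (mod 218)
171^6 ≡ 191 (mod 218)
171^9 ≡ 177 (mod 218)
171^12 ≡ 75 (mod 218)
171^18 ≡ 155 (mod 218)
171^27 ≡ 185 (mod 218)
171^36 ≡ 45 (mod 218)
171^54 ≡ 217 (mod 218)
171^108 ≡ 1 (mod 218) ✓
So ord_218(171) = 108.

108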